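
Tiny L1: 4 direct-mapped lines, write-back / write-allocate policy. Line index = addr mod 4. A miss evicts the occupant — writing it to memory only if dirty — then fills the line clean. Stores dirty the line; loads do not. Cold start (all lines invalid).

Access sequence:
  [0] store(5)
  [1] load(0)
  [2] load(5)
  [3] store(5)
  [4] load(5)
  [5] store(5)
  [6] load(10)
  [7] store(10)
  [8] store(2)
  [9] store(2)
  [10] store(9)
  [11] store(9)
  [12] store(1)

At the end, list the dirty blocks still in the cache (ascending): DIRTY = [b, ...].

0: W B5 -> L1 miss  d=D]
1: R B0 -> L0 miss  d=-]
2: R B5 -> L1 hit  d=D]
3: W B5 -> L1 hit  d=D]
4: R B5 -> L1 hit  d=D]
5: W B5 -> L1 hit  d=D]
6: R B10 -> L2 miss  d=-]
7: W B10 -> L2 hit  d=D]
8: W B2 -> L2 miss wb->B10  d=D]
9: W B2 -> L2 hit  d=D]
10: W B9 -> L1 miss wb->B5  d=D]
11: W B9 -> L1 hit  d=D]
12: W B1 -> L1 miss wb->B9  d=D]

DIRTY = [1, 2]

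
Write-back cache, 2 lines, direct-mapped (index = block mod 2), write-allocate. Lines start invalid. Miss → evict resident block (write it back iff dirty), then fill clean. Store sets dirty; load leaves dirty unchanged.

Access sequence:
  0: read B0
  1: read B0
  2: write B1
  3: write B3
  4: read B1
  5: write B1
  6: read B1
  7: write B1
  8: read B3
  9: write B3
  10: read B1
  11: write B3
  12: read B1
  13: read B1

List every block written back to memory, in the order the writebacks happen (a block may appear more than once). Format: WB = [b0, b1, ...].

0: R B0 → L0 miss [-]
1: R B0 → L0 hit [-]
2: W B1 → L1 miss [D]
3: W B3 → L1 miss wb→B1 [D]
4: R B1 → L1 miss wb→B3 [-]
5: W B1 → L1 hit [D]
6: R B1 → L1 hit [D]
7: W B1 → L1 hit [D]
8: R B3 → L1 miss wb→B1 [-]
9: W B3 → L1 hit [D]
10: R B1 → L1 miss wb→B3 [-]
11: W B3 → L1 miss [D]
12: R B1 → L1 miss wb→B3 [-]
13: R B1 → L1 hit [-]

WB = [1, 3, 1, 3, 3]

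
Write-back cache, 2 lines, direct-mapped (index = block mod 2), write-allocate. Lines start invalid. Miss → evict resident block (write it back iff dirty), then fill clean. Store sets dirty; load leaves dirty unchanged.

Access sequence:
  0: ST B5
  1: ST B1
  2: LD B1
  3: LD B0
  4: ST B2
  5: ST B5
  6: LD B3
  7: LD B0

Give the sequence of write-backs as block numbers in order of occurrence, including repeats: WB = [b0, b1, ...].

  0 | W B5 → L1 miss [D]
  1 | W B1 → L1 miss wb→B5 [D]
  2 | R B1 → L1 hit [D]
  3 | R B0 → L0 miss [-]
  4 | W B2 → L0 miss [D]
  5 | W B5 → L1 miss wb→B1 [D]
  6 | R B3 → L1 miss wb→B5 [-]
  7 | R B0 → L0 miss wb→B2 [-]

WB = [5, 1, 5, 2]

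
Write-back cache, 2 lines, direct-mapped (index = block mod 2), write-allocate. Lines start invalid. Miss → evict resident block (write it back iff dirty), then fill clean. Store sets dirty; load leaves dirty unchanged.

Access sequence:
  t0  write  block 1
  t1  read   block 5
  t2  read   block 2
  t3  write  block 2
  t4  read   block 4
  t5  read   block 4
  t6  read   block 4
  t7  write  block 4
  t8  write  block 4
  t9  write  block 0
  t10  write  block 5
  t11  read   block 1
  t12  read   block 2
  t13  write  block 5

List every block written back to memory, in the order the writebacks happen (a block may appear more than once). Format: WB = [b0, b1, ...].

WB = [1, 2, 4, 5, 0]

0: W B1 -> L1 miss  d=D]
1: R B5 -> L1 miss wb->B1  d=-]
2: R B2 -> L0 miss  d=-]
3: W B2 -> L0 hit  d=D]
4: R B4 -> L0 miss wb->B2  d=-]
5: R B4 -> L0 hit  d=-]
6: R B4 -> L0 hit  d=-]
7: W B4 -> L0 hit  d=D]
8: W B4 -> L0 hit  d=D]
9: W B0 -> L0 miss wb->B4  d=D]
10: W B5 -> L1 hit  d=D]
11: R B1 -> L1 miss wb->B5  d=-]
12: R B2 -> L0 miss wb->B0  d=-]
13: W B5 -> L1 miss  d=D]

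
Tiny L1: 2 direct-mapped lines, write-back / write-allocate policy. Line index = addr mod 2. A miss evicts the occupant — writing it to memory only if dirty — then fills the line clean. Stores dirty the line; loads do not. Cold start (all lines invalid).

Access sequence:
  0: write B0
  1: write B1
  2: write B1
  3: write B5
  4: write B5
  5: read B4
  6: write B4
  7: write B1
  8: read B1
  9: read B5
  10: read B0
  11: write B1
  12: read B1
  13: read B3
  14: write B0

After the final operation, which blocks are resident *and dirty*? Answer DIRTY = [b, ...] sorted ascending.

DIRTY = [0]

0: W B0 -> L0 miss  d=D]
1: W B1 -> L1 miss  d=D]
2: W B1 -> L1 hit  d=D]
3: W B5 -> L1 miss wb->B1  d=D]
4: W B5 -> L1 hit  d=D]
5: R B4 -> L0 miss wb->B0  d=-]
6: W B4 -> L0 hit  d=D]
7: W B1 -> L1 miss wb->B5  d=D]
8: R B1 -> L1 hit  d=D]
9: R B5 -> L1 miss wb->B1  d=-]
10: R B0 -> L0 miss wb->B4  d=-]
11: W B1 -> L1 miss  d=D]
12: R B1 -> L1 hit  d=D]
13: R B3 -> L1 miss wb->B1  d=-]
14: W B0 -> L0 hit  d=D]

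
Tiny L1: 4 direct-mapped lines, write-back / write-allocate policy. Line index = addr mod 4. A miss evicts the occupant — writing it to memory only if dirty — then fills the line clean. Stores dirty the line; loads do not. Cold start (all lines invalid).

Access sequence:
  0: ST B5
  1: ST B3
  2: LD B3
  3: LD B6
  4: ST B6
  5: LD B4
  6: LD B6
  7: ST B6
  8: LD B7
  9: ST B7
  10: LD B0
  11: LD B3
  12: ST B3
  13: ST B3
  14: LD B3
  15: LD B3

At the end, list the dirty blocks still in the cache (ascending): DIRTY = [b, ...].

DIRTY = [3, 5, 6]

  0 | W B5 → L1 miss [D]
  1 | W B3 → L3 miss [D]
  2 | R B3 → L3 hit [D]
  3 | R B6 → L2 miss [-]
  4 | W B6 → L2 hit [D]
  5 | R B4 → L0 miss [-]
  6 | R B6 → L2 hit [D]
  7 | W B6 → L2 hit [D]
  8 | R B7 → L3 miss wb→B3 [-]
  9 | W B7 → L3 hit [D]
  10 | R B0 → L0 miss [-]
  11 | R B3 → L3 miss wb→B7 [-]
  12 | W B3 → L3 hit [D]
  13 | W B3 → L3 hit [D]
  14 | R B3 → L3 hit [D]
  15 | R B3 → L3 hit [D]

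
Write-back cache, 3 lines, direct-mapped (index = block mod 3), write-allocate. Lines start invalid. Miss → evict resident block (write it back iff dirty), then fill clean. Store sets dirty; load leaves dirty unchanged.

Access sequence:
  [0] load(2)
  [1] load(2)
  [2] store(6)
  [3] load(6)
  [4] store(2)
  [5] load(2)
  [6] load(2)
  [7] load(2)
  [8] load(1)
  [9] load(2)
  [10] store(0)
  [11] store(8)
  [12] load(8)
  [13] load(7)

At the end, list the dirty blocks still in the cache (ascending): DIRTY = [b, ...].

0: R B2 -> L2 miss  d=-]
1: R B2 -> L2 hit  d=-]
2: W B6 -> L0 miss  d=D]
3: R B6 -> L0 hit  d=D]
4: W B2 -> L2 hit  d=D]
5: R B2 -> L2 hit  d=D]
6: R B2 -> L2 hit  d=D]
7: R B2 -> L2 hit  d=D]
8: R B1 -> L1 miss  d=-]
9: R B2 -> L2 hit  d=D]
10: W B0 -> L0 miss wb->B6  d=D]
11: W B8 -> L2 miss wb->B2  d=D]
12: R B8 -> L2 hit  d=D]
13: R B7 -> L1 miss  d=-]

DIRTY = [0, 8]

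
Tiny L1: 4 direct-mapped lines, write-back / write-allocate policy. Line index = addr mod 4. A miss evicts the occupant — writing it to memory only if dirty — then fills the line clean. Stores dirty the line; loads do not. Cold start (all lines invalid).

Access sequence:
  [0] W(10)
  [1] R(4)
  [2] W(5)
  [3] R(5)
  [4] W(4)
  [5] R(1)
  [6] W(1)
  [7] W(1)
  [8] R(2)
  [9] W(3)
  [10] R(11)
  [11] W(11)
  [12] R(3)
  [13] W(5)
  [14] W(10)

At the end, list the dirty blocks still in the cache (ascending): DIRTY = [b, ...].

DIRTY = [4, 5, 10]

  0 | W B10 → L2 miss [D]
  1 | R B4 → L0 miss [-]
  2 | W B5 → L1 miss [D]
  3 | R B5 → L1 hit [D]
  4 | W B4 → L0 hit [D]
  5 | R B1 → L1 miss wb→B5 [-]
  6 | W B1 → L1 hit [D]
  7 | W B1 → L1 hit [D]
  8 | R B2 → L2 miss wb→B10 [-]
  9 | W B3 → L3 miss [D]
  10 | R B11 → L3 miss wb→B3 [-]
  11 | W B11 → L3 hit [D]
  12 | R B3 → L3 miss wb→B11 [-]
  13 | W B5 → L1 miss wb→B1 [D]
  14 | W B10 → L2 miss [D]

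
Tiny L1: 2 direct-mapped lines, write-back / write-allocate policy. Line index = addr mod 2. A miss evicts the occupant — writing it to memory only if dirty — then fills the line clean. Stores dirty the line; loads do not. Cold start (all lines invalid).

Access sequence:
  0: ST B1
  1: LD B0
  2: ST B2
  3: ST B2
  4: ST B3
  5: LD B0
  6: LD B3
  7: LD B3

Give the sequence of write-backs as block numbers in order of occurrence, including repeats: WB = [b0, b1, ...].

WB = [1, 2]

0: W B1 -> L1 miss  d=D]
1: R B0 -> L0 miss  d=-]
2: W B2 -> L0 miss  d=D]
3: W B2 -> L0 hit  d=D]
4: W B3 -> L1 miss wb->B1  d=D]
5: R B0 -> L0 miss wb->B2  d=-]
6: R B3 -> L1 hit  d=D]
7: R B3 -> L1 hit  d=D]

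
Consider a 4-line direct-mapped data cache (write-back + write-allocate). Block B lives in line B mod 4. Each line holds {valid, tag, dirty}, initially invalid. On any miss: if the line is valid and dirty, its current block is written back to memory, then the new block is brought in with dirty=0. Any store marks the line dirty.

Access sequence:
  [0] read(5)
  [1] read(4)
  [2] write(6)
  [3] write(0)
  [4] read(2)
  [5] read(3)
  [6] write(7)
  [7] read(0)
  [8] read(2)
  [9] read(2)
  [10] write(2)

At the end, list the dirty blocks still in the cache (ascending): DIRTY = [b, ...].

DIRTY = [0, 2, 7]

  0 | R B5 → L1 miss [-]
  1 | R B4 → L0 miss [-]
  2 | W B6 → L2 miss [D]
  3 | W B0 → L0 miss [D]
  4 | R B2 → L2 miss wb→B6 [-]
  5 | R B3 → L3 miss [-]
  6 | W B7 → L3 miss [D]
  7 | R B0 → L0 hit [D]
  8 | R B2 → L2 hit [-]
  9 | R B2 → L2 hit [-]
  10 | W B2 → L2 hit [D]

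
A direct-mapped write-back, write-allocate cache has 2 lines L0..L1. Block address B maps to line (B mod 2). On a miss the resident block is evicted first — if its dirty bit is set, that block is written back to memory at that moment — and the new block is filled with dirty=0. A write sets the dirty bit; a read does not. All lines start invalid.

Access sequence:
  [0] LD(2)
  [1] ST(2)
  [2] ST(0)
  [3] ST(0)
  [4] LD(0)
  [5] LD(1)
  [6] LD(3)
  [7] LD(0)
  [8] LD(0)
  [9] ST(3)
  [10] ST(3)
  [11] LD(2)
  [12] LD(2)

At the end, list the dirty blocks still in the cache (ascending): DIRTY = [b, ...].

0: R B2 -> L0 miss  d=-]
1: W B2 -> L0 hit  d=D]
2: W B0 -> L0 miss wb->B2  d=D]
3: W B0 -> L0 hit  d=D]
4: R B0 -> L0 hit  d=D]
5: R B1 -> L1 miss  d=-]
6: R B3 -> L1 miss  d=-]
7: R B0 -> L0 hit  d=D]
8: R B0 -> L0 hit  d=D]
9: W B3 -> L1 hit  d=D]
10: W B3 -> L1 hit  d=D]
11: R B2 -> L0 miss wb->B0  d=-]
12: R B2 -> L0 hit  d=-]

DIRTY = [3]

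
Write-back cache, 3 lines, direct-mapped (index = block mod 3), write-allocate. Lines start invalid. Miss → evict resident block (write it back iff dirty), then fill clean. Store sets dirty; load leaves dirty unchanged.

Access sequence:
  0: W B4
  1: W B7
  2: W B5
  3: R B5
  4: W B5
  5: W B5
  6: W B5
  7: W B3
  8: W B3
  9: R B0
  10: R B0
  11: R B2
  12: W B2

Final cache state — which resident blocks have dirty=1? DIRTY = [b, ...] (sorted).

DIRTY = [2, 7]

0: W B4 -> L1 miss  d=D]
1: W B7 -> L1 miss wb->B4  d=D]
2: W B5 -> L2 miss  d=D]
3: R B5 -> L2 hit  d=D]
4: W B5 -> L2 hit  d=D]
5: W B5 -> L2 hit  d=D]
6: W B5 -> L2 hit  d=D]
7: W B3 -> L0 miss  d=D]
8: W B3 -> L0 hit  d=D]
9: R B0 -> L0 miss wb->B3  d=-]
10: R B0 -> L0 hit  d=-]
11: R B2 -> L2 miss wb->B5  d=-]
12: W B2 -> L2 hit  d=D]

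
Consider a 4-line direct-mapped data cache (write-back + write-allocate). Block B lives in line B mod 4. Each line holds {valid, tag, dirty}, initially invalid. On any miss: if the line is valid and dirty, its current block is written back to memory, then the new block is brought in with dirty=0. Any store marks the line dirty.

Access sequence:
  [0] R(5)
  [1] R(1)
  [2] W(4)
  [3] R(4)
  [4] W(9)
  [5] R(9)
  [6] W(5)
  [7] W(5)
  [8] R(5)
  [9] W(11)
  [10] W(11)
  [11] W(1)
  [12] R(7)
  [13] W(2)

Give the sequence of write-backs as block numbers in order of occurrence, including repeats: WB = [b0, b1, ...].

WB = [9, 5, 11]

  0 | R B5 → L1 miss [-]
  1 | R B1 → L1 miss [-]
  2 | W B4 → L0 miss [D]
  3 | R B4 → L0 hit [D]
  4 | W B9 → L1 miss [D]
  5 | R B9 → L1 hit [D]
  6 | W B5 → L1 miss wb→B9 [D]
  7 | W B5 → L1 hit [D]
  8 | R B5 → L1 hit [D]
  9 | W B11 → L3 miss [D]
  10 | W B11 → L3 hit [D]
  11 | W B1 → L1 miss wb→B5 [D]
  12 | R B7 → L3 miss wb→B11 [-]
  13 | W B2 → L2 miss [D]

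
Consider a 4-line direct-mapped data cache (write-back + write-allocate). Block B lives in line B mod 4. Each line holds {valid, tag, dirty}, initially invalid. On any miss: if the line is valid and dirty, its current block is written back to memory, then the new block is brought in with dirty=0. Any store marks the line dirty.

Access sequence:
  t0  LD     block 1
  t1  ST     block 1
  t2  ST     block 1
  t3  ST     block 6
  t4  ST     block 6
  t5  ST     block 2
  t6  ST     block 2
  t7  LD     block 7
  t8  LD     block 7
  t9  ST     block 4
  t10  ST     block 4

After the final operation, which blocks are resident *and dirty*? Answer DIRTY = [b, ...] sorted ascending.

0: R B1 → L1 miss [-]
1: W B1 → L1 hit [D]
2: W B1 → L1 hit [D]
3: W B6 → L2 miss [D]
4: W B6 → L2 hit [D]
5: W B2 → L2 miss wb→B6 [D]
6: W B2 → L2 hit [D]
7: R B7 → L3 miss [-]
8: R B7 → L3 hit [-]
9: W B4 → L0 miss [D]
10: W B4 → L0 hit [D]

DIRTY = [1, 2, 4]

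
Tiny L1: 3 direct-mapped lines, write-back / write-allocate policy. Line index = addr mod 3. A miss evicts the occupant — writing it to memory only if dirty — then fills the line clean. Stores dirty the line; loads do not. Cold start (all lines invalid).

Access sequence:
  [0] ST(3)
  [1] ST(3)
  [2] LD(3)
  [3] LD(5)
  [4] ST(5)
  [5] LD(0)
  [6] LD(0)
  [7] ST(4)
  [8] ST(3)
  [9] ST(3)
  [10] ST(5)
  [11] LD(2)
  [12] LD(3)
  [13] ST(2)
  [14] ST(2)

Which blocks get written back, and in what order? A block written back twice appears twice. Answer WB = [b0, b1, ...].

0: W B3 → L0 miss [D]
1: W B3 → L0 hit [D]
2: R B3 → L0 hit [D]
3: R B5 → L2 miss [-]
4: W B5 → L2 hit [D]
5: R B0 → L0 miss wb→B3 [-]
6: R B0 → L0 hit [-]
7: W B4 → L1 miss [D]
8: W B3 → L0 miss [D]
9: W B3 → L0 hit [D]
10: W B5 → L2 hit [D]
11: R B2 → L2 miss wb→B5 [-]
12: R B3 → L0 hit [D]
13: W B2 → L2 hit [D]
14: W B2 → L2 hit [D]

WB = [3, 5]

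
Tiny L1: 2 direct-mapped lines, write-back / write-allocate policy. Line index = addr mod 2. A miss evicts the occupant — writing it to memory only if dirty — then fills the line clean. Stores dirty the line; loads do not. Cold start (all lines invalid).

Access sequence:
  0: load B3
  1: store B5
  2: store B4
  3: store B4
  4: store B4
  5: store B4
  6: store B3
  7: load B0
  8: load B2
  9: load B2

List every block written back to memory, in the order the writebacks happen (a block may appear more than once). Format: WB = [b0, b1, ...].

0: R B3 -> L1 miss  d=-]
1: W B5 -> L1 miss  d=D]
2: W B4 -> L0 miss  d=D]
3: W B4 -> L0 hit  d=D]
4: W B4 -> L0 hit  d=D]
5: W B4 -> L0 hit  d=D]
6: W B3 -> L1 miss wb->B5  d=D]
7: R B0 -> L0 miss wb->B4  d=-]
8: R B2 -> L0 miss  d=-]
9: R B2 -> L0 hit  d=-]

WB = [5, 4]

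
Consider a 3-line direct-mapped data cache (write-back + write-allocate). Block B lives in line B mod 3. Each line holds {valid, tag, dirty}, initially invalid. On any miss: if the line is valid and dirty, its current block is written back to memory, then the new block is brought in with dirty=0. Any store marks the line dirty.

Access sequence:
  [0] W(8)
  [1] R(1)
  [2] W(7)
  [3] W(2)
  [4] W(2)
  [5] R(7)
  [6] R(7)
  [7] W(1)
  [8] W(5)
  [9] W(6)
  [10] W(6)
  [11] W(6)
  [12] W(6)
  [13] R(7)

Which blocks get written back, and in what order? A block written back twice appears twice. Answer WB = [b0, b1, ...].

WB = [8, 7, 2, 1]

  0 | W B8 → L2 miss [D]
  1 | R B1 → L1 miss [-]
  2 | W B7 → L1 miss [D]
  3 | W B2 → L2 miss wb→B8 [D]
  4 | W B2 → L2 hit [D]
  5 | R B7 → L1 hit [D]
  6 | R B7 → L1 hit [D]
  7 | W B1 → L1 miss wb→B7 [D]
  8 | W B5 → L2 miss wb→B2 [D]
  9 | W B6 → L0 miss [D]
  10 | W B6 → L0 hit [D]
  11 | W B6 → L0 hit [D]
  12 | W B6 → L0 hit [D]
  13 | R B7 → L1 miss wb→B1 [-]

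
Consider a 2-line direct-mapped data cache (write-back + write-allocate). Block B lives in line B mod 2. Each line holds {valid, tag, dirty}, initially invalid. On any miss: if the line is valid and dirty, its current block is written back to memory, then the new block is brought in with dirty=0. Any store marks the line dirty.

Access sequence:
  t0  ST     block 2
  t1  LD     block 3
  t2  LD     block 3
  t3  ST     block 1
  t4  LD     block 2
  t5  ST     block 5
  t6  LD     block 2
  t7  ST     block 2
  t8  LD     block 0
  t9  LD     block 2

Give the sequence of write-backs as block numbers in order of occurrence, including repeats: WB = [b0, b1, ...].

WB = [1, 2]

  0 | W B2 → L0 miss [D]
  1 | R B3 → L1 miss [-]
  2 | R B3 → L1 hit [-]
  3 | W B1 → L1 miss [D]
  4 | R B2 → L0 hit [D]
  5 | W B5 → L1 miss wb→B1 [D]
  6 | R B2 → L0 hit [D]
  7 | W B2 → L0 hit [D]
  8 | R B0 → L0 miss wb→B2 [-]
  9 | R B2 → L0 miss [-]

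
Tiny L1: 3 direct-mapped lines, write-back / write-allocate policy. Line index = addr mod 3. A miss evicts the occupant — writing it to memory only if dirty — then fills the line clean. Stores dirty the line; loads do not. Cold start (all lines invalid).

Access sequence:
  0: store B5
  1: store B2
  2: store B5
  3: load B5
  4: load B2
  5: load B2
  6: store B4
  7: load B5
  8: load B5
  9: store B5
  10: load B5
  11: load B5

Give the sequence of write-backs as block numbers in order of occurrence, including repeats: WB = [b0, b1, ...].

  0 | W B5 → L2 miss [D]
  1 | W B2 → L2 miss wb→B5 [D]
  2 | W B5 → L2 miss wb→B2 [D]
  3 | R B5 → L2 hit [D]
  4 | R B2 → L2 miss wb→B5 [-]
  5 | R B2 → L2 hit [-]
  6 | W B4 → L1 miss [D]
  7 | R B5 → L2 miss [-]
  8 | R B5 → L2 hit [-]
  9 | W B5 → L2 hit [D]
  10 | R B5 → L2 hit [D]
  11 | R B5 → L2 hit [D]

WB = [5, 2, 5]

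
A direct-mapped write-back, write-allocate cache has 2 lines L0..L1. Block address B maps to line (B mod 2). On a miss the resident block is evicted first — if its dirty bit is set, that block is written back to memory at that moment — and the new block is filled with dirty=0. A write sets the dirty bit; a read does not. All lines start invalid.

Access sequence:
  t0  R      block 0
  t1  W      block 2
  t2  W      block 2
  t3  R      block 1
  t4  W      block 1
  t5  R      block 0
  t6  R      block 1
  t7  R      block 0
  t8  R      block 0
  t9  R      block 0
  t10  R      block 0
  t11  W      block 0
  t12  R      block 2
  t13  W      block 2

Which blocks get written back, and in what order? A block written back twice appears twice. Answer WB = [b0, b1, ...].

  0 | R B0 → L0 miss [-]
  1 | W B2 → L0 miss [D]
  2 | W B2 → L0 hit [D]
  3 | R B1 → L1 miss [-]
  4 | W B1 → L1 hit [D]
  5 | R B0 → L0 miss wb→B2 [-]
  6 | R B1 → L1 hit [D]
  7 | R B0 → L0 hit [-]
  8 | R B0 → L0 hit [-]
  9 | R B0 → L0 hit [-]
  10 | R B0 → L0 hit [-]
  11 | W B0 → L0 hit [D]
  12 | R B2 → L0 miss wb→B0 [-]
  13 | W B2 → L0 hit [D]

WB = [2, 0]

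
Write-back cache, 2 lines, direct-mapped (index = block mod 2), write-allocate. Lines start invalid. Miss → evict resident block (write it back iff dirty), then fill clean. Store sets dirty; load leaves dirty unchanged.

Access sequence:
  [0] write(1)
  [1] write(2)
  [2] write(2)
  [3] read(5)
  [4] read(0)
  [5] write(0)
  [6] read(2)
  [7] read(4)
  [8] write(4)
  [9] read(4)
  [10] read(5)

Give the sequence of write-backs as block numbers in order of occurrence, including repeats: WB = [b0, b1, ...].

  0 | W B1 → L1 miss [D]
  1 | W B2 → L0 miss [D]
  2 | W B2 → L0 hit [D]
  3 | R B5 → L1 miss wb→B1 [-]
  4 | R B0 → L0 miss wb→B2 [-]
  5 | W B0 → L0 hit [D]
  6 | R B2 → L0 miss wb→B0 [-]
  7 | R B4 → L0 miss [-]
  8 | W B4 → L0 hit [D]
  9 | R B4 → L0 hit [D]
  10 | R B5 → L1 hit [-]

WB = [1, 2, 0]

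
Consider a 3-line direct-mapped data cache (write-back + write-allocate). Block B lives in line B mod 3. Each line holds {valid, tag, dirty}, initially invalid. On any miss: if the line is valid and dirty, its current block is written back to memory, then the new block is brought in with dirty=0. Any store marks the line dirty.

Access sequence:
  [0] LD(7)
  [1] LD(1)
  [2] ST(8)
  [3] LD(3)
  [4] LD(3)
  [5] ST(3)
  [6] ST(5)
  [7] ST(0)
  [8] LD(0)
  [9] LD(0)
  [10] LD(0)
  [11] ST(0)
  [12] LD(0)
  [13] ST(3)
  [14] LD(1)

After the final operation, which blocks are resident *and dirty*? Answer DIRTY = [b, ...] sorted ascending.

  0 | R B7 → L1 miss [-]
  1 | R B1 → L1 miss [-]
  2 | W B8 → L2 miss [D]
  3 | R B3 → L0 miss [-]
  4 | R B3 → L0 hit [-]
  5 | W B3 → L0 hit [D]
  6 | W B5 → L2 miss wb→B8 [D]
  7 | W B0 → L0 miss wb→B3 [D]
  8 | R B0 → L0 hit [D]
  9 | R B0 → L0 hit [D]
  10 | R B0 → L0 hit [D]
  11 | W B0 → L0 hit [D]
  12 | R B0 → L0 hit [D]
  13 | W B3 → L0 miss wb→B0 [D]
  14 | R B1 → L1 hit [-]

DIRTY = [3, 5]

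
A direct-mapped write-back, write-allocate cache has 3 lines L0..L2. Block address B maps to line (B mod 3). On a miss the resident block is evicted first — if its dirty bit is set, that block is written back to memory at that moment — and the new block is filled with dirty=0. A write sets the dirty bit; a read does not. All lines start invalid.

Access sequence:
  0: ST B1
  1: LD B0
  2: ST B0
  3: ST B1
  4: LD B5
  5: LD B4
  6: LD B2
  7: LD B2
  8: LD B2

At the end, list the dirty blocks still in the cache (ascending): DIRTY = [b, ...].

DIRTY = [0]

0: W B1 -> L1 miss  d=D]
1: R B0 -> L0 miss  d=-]
2: W B0 -> L0 hit  d=D]
3: W B1 -> L1 hit  d=D]
4: R B5 -> L2 miss  d=-]
5: R B4 -> L1 miss wb->B1  d=-]
6: R B2 -> L2 miss  d=-]
7: R B2 -> L2 hit  d=-]
8: R B2 -> L2 hit  d=-]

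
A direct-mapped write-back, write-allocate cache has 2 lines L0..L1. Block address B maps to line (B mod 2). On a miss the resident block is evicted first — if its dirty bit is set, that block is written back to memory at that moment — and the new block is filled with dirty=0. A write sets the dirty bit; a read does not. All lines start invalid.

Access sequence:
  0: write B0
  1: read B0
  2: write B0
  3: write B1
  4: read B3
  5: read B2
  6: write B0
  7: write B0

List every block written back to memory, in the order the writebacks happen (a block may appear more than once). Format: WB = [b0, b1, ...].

0: W B0 -> L0 miss  d=D]
1: R B0 -> L0 hit  d=D]
2: W B0 -> L0 hit  d=D]
3: W B1 -> L1 miss  d=D]
4: R B3 -> L1 miss wb->B1  d=-]
5: R B2 -> L0 miss wb->B0  d=-]
6: W B0 -> L0 miss  d=D]
7: W B0 -> L0 hit  d=D]

WB = [1, 0]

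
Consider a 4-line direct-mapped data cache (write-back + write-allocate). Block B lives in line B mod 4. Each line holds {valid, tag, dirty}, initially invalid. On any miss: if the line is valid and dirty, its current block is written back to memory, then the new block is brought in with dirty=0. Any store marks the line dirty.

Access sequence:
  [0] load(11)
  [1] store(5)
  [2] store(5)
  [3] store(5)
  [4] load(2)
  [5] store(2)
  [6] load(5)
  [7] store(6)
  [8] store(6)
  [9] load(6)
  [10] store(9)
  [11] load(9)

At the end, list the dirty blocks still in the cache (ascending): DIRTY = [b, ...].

0: R B11 -> L3 miss  d=-]
1: W B5 -> L1 miss  d=D]
2: W B5 -> L1 hit  d=D]
3: W B5 -> L1 hit  d=D]
4: R B2 -> L2 miss  d=-]
5: W B2 -> L2 hit  d=D]
6: R B5 -> L1 hit  d=D]
7: W B6 -> L2 miss wb->B2  d=D]
8: W B6 -> L2 hit  d=D]
9: R B6 -> L2 hit  d=D]
10: W B9 -> L1 miss wb->B5  d=D]
11: R B9 -> L1 hit  d=D]

DIRTY = [6, 9]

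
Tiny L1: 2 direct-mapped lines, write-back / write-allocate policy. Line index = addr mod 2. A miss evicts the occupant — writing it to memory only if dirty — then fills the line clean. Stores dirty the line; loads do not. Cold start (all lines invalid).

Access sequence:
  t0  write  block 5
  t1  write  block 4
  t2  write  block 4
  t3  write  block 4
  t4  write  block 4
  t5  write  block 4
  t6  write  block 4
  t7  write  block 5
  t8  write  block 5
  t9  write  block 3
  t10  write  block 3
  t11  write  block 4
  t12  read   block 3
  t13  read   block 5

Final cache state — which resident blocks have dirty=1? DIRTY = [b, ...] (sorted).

0: W B5 -> L1 miss  d=D]
1: W B4 -> L0 miss  d=D]
2: W B4 -> L0 hit  d=D]
3: W B4 -> L0 hit  d=D]
4: W B4 -> L0 hit  d=D]
5: W B4 -> L0 hit  d=D]
6: W B4 -> L0 hit  d=D]
7: W B5 -> L1 hit  d=D]
8: W B5 -> L1 hit  d=D]
9: W B3 -> L1 miss wb->B5  d=D]
10: W B3 -> L1 hit  d=D]
11: W B4 -> L0 hit  d=D]
12: R B3 -> L1 hit  d=D]
13: R B5 -> L1 miss wb->B3  d=-]

DIRTY = [4]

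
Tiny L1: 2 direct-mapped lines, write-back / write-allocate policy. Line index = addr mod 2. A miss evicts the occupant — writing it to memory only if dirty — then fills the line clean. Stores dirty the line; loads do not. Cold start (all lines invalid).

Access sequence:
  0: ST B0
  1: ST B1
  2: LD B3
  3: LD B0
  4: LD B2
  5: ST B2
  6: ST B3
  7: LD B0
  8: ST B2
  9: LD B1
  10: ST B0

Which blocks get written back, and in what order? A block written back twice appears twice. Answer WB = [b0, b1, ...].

0: W B0 -> L0 miss  d=D]
1: W B1 -> L1 miss  d=D]
2: R B3 -> L1 miss wb->B1  d=-]
3: R B0 -> L0 hit  d=D]
4: R B2 -> L0 miss wb->B0  d=-]
5: W B2 -> L0 hit  d=D]
6: W B3 -> L1 hit  d=D]
7: R B0 -> L0 miss wb->B2  d=-]
8: W B2 -> L0 miss  d=D]
9: R B1 -> L1 miss wb->B3  d=-]
10: W B0 -> L0 miss wb->B2  d=D]

WB = [1, 0, 2, 3, 2]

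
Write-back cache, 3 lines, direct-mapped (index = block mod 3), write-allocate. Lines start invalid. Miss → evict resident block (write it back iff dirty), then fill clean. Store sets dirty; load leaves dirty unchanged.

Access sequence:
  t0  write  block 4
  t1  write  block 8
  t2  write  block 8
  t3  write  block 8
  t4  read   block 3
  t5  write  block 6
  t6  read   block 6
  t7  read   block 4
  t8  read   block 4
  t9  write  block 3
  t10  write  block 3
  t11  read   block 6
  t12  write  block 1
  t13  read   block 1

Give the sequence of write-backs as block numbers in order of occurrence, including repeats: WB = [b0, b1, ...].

WB = [6, 3, 4]

0: W B4 → L1 miss [D]
1: W B8 → L2 miss [D]
2: W B8 → L2 hit [D]
3: W B8 → L2 hit [D]
4: R B3 → L0 miss [-]
5: W B6 → L0 miss [D]
6: R B6 → L0 hit [D]
7: R B4 → L1 hit [D]
8: R B4 → L1 hit [D]
9: W B3 → L0 miss wb→B6 [D]
10: W B3 → L0 hit [D]
11: R B6 → L0 miss wb→B3 [-]
12: W B1 → L1 miss wb→B4 [D]
13: R B1 → L1 hit [D]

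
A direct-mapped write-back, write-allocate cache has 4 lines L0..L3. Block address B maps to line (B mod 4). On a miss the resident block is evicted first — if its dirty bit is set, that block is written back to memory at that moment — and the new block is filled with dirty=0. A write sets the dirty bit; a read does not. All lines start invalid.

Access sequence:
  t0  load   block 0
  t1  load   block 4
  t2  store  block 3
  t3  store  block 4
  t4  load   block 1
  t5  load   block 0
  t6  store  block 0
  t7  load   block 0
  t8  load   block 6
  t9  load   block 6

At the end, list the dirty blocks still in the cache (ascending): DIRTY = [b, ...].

0: R B0 → L0 miss [-]
1: R B4 → L0 miss [-]
2: W B3 → L3 miss [D]
3: W B4 → L0 hit [D]
4: R B1 → L1 miss [-]
5: R B0 → L0 miss wb→B4 [-]
6: W B0 → L0 hit [D]
7: R B0 → L0 hit [D]
8: R B6 → L2 miss [-]
9: R B6 → L2 hit [-]

DIRTY = [0, 3]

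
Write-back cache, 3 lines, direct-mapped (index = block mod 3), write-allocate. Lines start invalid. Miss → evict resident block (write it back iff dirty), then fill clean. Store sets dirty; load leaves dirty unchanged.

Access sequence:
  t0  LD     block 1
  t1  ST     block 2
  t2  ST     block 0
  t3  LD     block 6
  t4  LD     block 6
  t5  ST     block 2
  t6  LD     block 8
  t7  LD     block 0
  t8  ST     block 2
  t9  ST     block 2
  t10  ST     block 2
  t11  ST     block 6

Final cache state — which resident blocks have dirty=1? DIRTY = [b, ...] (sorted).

0: R B1 → L1 miss [-]
1: W B2 → L2 miss [D]
2: W B0 → L0 miss [D]
3: R B6 → L0 miss wb→B0 [-]
4: R B6 → L0 hit [-]
5: W B2 → L2 hit [D]
6: R B8 → L2 miss wb→B2 [-]
7: R B0 → L0 miss [-]
8: W B2 → L2 miss [D]
9: W B2 → L2 hit [D]
10: W B2 → L2 hit [D]
11: W B6 → L0 miss [D]

DIRTY = [2, 6]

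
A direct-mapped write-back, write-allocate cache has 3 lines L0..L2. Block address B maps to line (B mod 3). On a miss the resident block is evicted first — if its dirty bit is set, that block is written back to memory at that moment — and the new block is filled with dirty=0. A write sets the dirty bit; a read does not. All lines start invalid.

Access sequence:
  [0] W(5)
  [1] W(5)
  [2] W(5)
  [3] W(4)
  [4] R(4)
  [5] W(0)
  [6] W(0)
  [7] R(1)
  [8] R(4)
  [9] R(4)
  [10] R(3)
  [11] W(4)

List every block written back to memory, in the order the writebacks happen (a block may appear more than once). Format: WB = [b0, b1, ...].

  0 | W B5 → L2 miss [D]
  1 | W B5 → L2 hit [D]
  2 | W B5 → L2 hit [D]
  3 | W B4 → L1 miss [D]
  4 | R B4 → L1 hit [D]
  5 | W B0 → L0 miss [D]
  6 | W B0 → L0 hit [D]
  7 | R B1 → L1 miss wb→B4 [-]
  8 | R B4 → L1 miss [-]
  9 | R B4 → L1 hit [-]
  10 | R B3 → L0 miss wb→B0 [-]
  11 | W B4 → L1 hit [D]

WB = [4, 0]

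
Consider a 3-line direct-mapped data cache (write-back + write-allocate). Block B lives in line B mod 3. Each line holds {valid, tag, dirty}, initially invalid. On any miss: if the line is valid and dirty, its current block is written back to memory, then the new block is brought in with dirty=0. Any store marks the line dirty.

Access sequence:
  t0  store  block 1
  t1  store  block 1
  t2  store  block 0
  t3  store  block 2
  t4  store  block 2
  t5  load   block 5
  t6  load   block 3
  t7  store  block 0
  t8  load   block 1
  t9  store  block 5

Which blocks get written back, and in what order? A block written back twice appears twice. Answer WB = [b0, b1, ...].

WB = [2, 0]

  0 | W B1 → L1 miss [D]
  1 | W B1 → L1 hit [D]
  2 | W B0 → L0 miss [D]
  3 | W B2 → L2 miss [D]
  4 | W B2 → L2 hit [D]
  5 | R B5 → L2 miss wb→B2 [-]
  6 | R B3 → L0 miss wb→B0 [-]
  7 | W B0 → L0 miss [D]
  8 | R B1 → L1 hit [D]
  9 | W B5 → L2 hit [D]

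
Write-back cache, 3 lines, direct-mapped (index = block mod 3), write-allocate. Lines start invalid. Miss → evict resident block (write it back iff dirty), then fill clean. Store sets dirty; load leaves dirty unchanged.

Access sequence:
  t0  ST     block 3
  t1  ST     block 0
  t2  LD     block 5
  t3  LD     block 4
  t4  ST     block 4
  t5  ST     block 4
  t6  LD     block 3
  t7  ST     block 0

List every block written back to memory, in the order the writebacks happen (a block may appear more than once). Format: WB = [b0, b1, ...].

  0 | W B3 → L0 miss [D]
  1 | W B0 → L0 miss wb→B3 [D]
  2 | R B5 → L2 miss [-]
  3 | R B4 → L1 miss [-]
  4 | W B4 → L1 hit [D]
  5 | W B4 → L1 hit [D]
  6 | R B3 → L0 miss wb→B0 [-]
  7 | W B0 → L0 miss [D]

WB = [3, 0]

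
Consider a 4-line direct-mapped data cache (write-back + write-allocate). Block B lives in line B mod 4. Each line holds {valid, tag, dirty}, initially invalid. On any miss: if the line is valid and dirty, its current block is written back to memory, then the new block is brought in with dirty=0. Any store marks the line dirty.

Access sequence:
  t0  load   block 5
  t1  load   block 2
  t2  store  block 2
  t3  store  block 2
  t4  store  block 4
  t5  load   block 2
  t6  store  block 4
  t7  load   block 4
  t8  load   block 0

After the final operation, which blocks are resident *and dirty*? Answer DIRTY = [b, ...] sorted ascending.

DIRTY = [2]

  0 | R B5 → L1 miss [-]
  1 | R B2 → L2 miss [-]
  2 | W B2 → L2 hit [D]
  3 | W B2 → L2 hit [D]
  4 | W B4 → L0 miss [D]
  5 | R B2 → L2 hit [D]
  6 | W B4 → L0 hit [D]
  7 | R B4 → L0 hit [D]
  8 | R B0 → L0 miss wb→B4 [-]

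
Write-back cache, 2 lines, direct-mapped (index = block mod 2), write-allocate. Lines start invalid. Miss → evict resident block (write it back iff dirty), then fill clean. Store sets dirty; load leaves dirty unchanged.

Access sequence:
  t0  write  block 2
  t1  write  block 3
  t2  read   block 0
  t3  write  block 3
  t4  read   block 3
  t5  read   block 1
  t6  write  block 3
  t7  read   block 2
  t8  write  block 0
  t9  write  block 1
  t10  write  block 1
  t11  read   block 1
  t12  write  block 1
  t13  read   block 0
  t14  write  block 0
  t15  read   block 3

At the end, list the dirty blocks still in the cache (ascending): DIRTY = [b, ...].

  0 | W B2 → L0 miss [D]
  1 | W B3 → L1 miss [D]
  2 | R B0 → L0 miss wb→B2 [-]
  3 | W B3 → L1 hit [D]
  4 | R B3 → L1 hit [D]
  5 | R B1 → L1 miss wb→B3 [-]
  6 | W B3 → L1 miss [D]
  7 | R B2 → L0 miss [-]
  8 | W B0 → L0 miss [D]
  9 | W B1 → L1 miss wb→B3 [D]
  10 | W B1 → L1 hit [D]
  11 | R B1 → L1 hit [D]
  12 | W B1 → L1 hit [D]
  13 | R B0 → L0 hit [D]
  14 | W B0 → L0 hit [D]
  15 | R B3 → L1 miss wb→B1 [-]

DIRTY = [0]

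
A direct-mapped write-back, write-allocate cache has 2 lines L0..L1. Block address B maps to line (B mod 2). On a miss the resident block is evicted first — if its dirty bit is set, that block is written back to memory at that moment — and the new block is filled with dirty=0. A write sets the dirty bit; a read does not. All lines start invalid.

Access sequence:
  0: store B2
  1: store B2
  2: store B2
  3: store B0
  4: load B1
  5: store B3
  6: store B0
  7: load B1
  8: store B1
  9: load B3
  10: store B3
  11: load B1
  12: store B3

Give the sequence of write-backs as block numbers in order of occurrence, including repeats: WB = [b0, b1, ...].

0: W B2 -> L0 miss  d=D]
1: W B2 -> L0 hit  d=D]
2: W B2 -> L0 hit  d=D]
3: W B0 -> L0 miss wb->B2  d=D]
4: R B1 -> L1 miss  d=-]
5: W B3 -> L1 miss  d=D]
6: W B0 -> L0 hit  d=D]
7: R B1 -> L1 miss wb->B3  d=-]
8: W B1 -> L1 hit  d=D]
9: R B3 -> L1 miss wb->B1  d=-]
10: W B3 -> L1 hit  d=D]
11: R B1 -> L1 miss wb->B3  d=-]
12: W B3 -> L1 miss  d=D]

WB = [2, 3, 1, 3]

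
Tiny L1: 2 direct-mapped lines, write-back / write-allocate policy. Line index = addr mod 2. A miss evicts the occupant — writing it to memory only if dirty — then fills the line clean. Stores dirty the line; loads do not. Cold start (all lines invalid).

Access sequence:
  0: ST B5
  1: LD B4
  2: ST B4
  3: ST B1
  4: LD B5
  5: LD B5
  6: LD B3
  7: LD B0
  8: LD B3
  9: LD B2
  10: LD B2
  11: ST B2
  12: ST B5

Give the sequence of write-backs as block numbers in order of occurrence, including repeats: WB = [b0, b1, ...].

0: W B5 -> L1 miss  d=D]
1: R B4 -> L0 miss  d=-]
2: W B4 -> L0 hit  d=D]
3: W B1 -> L1 miss wb->B5  d=D]
4: R B5 -> L1 miss wb->B1  d=-]
5: R B5 -> L1 hit  d=-]
6: R B3 -> L1 miss  d=-]
7: R B0 -> L0 miss wb->B4  d=-]
8: R B3 -> L1 hit  d=-]
9: R B2 -> L0 miss  d=-]
10: R B2 -> L0 hit  d=-]
11: W B2 -> L0 hit  d=D]
12: W B5 -> L1 miss  d=D]

WB = [5, 1, 4]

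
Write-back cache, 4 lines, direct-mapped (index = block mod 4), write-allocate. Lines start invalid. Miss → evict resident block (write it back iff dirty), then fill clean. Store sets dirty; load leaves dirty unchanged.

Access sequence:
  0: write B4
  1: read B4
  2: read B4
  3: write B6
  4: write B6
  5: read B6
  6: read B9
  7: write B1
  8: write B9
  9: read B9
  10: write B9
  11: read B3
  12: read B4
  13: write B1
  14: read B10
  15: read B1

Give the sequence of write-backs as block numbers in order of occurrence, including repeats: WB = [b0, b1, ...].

0: W B4 → L0 miss [D]
1: R B4 → L0 hit [D]
2: R B4 → L0 hit [D]
3: W B6 → L2 miss [D]
4: W B6 → L2 hit [D]
5: R B6 → L2 hit [D]
6: R B9 → L1 miss [-]
7: W B1 → L1 miss [D]
8: W B9 → L1 miss wb→B1 [D]
9: R B9 → L1 hit [D]
10: W B9 → L1 hit [D]
11: R B3 → L3 miss [-]
12: R B4 → L0 hit [D]
13: W B1 → L1 miss wb→B9 [D]
14: R B10 → L2 miss wb→B6 [-]
15: R B1 → L1 hit [D]

WB = [1, 9, 6]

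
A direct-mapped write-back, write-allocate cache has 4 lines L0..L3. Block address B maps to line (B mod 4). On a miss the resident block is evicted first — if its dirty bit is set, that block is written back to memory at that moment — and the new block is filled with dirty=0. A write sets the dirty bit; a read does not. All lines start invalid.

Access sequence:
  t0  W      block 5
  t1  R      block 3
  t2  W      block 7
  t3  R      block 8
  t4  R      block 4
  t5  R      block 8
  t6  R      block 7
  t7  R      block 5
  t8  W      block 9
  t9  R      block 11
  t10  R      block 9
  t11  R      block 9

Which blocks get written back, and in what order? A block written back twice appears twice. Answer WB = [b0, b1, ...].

WB = [5, 7]

0: W B5 → L1 miss [D]
1: R B3 → L3 miss [-]
2: W B7 → L3 miss [D]
3: R B8 → L0 miss [-]
4: R B4 → L0 miss [-]
5: R B8 → L0 miss [-]
6: R B7 → L3 hit [D]
7: R B5 → L1 hit [D]
8: W B9 → L1 miss wb→B5 [D]
9: R B11 → L3 miss wb→B7 [-]
10: R B9 → L1 hit [D]
11: R B9 → L1 hit [D]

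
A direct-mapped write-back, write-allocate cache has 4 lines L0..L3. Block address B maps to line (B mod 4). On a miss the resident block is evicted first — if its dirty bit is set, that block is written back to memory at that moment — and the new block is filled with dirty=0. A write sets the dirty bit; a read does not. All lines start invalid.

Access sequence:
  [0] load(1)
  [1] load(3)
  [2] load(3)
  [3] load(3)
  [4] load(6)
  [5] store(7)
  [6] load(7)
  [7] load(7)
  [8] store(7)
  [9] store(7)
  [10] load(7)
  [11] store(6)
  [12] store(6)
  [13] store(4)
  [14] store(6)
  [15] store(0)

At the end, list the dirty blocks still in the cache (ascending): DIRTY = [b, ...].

DIRTY = [0, 6, 7]

0: R B1 -> L1 miss  d=-]
1: R B3 -> L3 miss  d=-]
2: R B3 -> L3 hit  d=-]
3: R B3 -> L3 hit  d=-]
4: R B6 -> L2 miss  d=-]
5: W B7 -> L3 miss  d=D]
6: R B7 -> L3 hit  d=D]
7: R B7 -> L3 hit  d=D]
8: W B7 -> L3 hit  d=D]
9: W B7 -> L3 hit  d=D]
10: R B7 -> L3 hit  d=D]
11: W B6 -> L2 hit  d=D]
12: W B6 -> L2 hit  d=D]
13: W B4 -> L0 miss  d=D]
14: W B6 -> L2 hit  d=D]
15: W B0 -> L0 miss wb->B4  d=D]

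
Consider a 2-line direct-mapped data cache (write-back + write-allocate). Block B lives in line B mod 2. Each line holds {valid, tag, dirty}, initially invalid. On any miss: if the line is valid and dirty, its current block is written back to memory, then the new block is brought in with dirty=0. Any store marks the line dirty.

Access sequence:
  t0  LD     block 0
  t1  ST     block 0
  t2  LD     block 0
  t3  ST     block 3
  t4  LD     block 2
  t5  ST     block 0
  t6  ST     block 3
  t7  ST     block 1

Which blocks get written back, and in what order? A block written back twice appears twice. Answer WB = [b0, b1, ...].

0: R B0 → L0 miss [-]
1: W B0 → L0 hit [D]
2: R B0 → L0 hit [D]
3: W B3 → L1 miss [D]
4: R B2 → L0 miss wb→B0 [-]
5: W B0 → L0 miss [D]
6: W B3 → L1 hit [D]
7: W B1 → L1 miss wb→B3 [D]

WB = [0, 3]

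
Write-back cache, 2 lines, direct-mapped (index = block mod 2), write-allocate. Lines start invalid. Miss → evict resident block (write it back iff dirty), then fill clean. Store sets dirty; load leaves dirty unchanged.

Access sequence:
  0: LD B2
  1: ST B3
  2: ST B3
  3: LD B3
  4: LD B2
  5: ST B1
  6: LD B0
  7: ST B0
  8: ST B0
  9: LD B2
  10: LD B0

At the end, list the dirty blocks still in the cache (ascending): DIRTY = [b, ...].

DIRTY = [1]

0: R B2 → L0 miss [-]
1: W B3 → L1 miss [D]
2: W B3 → L1 hit [D]
3: R B3 → L1 hit [D]
4: R B2 → L0 hit [-]
5: W B1 → L1 miss wb→B3 [D]
6: R B0 → L0 miss [-]
7: W B0 → L0 hit [D]
8: W B0 → L0 hit [D]
9: R B2 → L0 miss wb→B0 [-]
10: R B0 → L0 miss [-]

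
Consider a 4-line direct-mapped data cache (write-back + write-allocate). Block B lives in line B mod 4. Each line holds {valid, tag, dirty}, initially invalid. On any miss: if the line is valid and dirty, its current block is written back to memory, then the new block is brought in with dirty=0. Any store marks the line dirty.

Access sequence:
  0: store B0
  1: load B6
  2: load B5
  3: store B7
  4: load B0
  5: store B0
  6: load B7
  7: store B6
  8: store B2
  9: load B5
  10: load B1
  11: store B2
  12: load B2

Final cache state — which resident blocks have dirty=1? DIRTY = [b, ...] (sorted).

DIRTY = [0, 2, 7]

  0 | W B0 → L0 miss [D]
  1 | R B6 → L2 miss [-]
  2 | R B5 → L1 miss [-]
  3 | W B7 → L3 miss [D]
  4 | R B0 → L0 hit [D]
  5 | W B0 → L0 hit [D]
  6 | R B7 → L3 hit [D]
  7 | W B6 → L2 hit [D]
  8 | W B2 → L2 miss wb→B6 [D]
  9 | R B5 → L1 hit [-]
  10 | R B1 → L1 miss [-]
  11 | W B2 → L2 hit [D]
  12 | R B2 → L2 hit [D]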